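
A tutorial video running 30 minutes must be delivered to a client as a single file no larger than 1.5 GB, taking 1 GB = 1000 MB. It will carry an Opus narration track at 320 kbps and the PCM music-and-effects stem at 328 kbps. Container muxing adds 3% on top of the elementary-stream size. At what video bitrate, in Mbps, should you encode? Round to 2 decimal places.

Budget: 1.5 GB = 12000.0 Mb.
Stream payload after overhead: 12000.0 / 1.03 = 11650.5 Mb.
30 min = 1800 s
Total bitrate budget: 11650.5 Mb / 1800 s = 6.472 Mbps.
Audio total: 320 + 328 = 648 kbps = 0.648 Mbps.
Video: 6.472 − 0.648 = 5.824 Mbps.

5.82 Mbps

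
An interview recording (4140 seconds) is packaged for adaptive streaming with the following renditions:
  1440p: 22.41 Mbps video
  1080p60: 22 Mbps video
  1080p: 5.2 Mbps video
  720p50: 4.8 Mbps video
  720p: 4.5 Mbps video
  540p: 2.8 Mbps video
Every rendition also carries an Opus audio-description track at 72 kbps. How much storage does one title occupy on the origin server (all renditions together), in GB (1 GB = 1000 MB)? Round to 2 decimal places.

Audio: 72 kbps = 0.072 Mbps.
Sum of rendition bitrates: (22.41+0.072) + (22+0.072) + (5.2+0.072) + (4.8+0.072) + (4.5+0.072) + (2.8+0.072) = 62.142 Mbps.
× 4140 s = 257,268 Mb = 32,158 MB = 32.16 GB.

32.16 GB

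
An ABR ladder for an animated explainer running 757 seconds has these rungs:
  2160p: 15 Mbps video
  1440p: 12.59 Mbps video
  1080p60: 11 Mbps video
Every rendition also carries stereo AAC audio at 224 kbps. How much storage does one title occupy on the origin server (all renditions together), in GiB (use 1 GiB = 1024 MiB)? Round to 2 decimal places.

Audio: 224 kbps = 0.224 Mbps.
Sum of rendition bitrates: (15+0.224) + (12.59+0.224) + (11+0.224) = 39.262 Mbps.
× 757 s = 29,721 Mb = 3,715 MB = 3.460 GiB.

3.46 GiB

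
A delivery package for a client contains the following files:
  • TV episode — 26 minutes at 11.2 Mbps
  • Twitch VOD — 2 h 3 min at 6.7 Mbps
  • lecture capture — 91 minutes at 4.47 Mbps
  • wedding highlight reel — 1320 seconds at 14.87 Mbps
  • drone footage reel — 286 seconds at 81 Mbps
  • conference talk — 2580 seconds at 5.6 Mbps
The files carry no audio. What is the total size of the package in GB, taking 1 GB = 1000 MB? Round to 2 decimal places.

TV episode: 11.200 Mbps × 1560 s = 17472.0 Mb
Twitch VOD: 6.700 Mbps × 7380 s = 49446.0 Mb
lecture capture: 4.470 Mbps × 5460 s = 24406.2 Mb
wedding highlight reel: 14.870 Mbps × 1320 s = 19628.4 Mb
drone footage reel: 81.000 Mbps × 286 s = 23166.0 Mb
conference talk: 5.600 Mbps × 2580 s = 14448.0 Mb
Total: 148566.6 Mb = 18570.8 MB.
= 18.57 GB.

18.57 GB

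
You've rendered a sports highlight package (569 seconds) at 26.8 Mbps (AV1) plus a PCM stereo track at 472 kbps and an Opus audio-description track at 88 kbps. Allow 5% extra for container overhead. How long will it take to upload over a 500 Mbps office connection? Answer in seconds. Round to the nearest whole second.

Audio total: 472 + 88 = 560 kbps = 0.560 Mbps.
Total bitrate: 27.360 Mbps.
File: 27.360 Mbps × 569 s = 15567.8 Mb.
With 5% container overhead: ×1.05. → 16346.2 Mb.
At 500 Mbps: 16346.2 / 500 = 32.7 s ≈ 32.7 seconds.

33 seconds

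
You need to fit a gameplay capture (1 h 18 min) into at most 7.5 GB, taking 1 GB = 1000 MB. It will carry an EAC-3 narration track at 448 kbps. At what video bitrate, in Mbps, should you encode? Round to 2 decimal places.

Budget: 7.5 GB = 60000.0 Mb.
1 h 18 min = 78 min = 4680 s
Total bitrate budget: 60000.0 Mb / 4680 s = 12.821 Mbps.
Audio: 448 kbps = 0.448 Mbps.
Video: 12.821 − 0.448 = 12.373 Mbps.

12.37 Mbps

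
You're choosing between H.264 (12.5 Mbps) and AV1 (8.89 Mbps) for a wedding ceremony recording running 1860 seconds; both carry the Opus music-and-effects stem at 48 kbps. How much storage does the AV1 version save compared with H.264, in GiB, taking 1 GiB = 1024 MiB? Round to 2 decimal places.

Audio: 48 kbps = 0.048 Mbps.
H.264: 12.548 Mbps × 1860 s = 23339.3 Mb = 2.717 GiB.
AV1: 8.938 Mbps × 1860 s = 16624.7 Mb = 1.935 GiB.
Saving: 2.717 − 1.935 = 0.782 GiB.

0.78 GiB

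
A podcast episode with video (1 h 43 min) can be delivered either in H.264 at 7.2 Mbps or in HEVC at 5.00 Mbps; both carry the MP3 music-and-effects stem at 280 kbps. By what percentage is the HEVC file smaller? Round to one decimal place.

29.4%

1 h 43 min = 103 min = 6180 s
Audio: 280 kbps = 0.280 Mbps.
H.264: 7.480 Mbps × 6180 s = 46226.4 Mb = 5.778 GB.
HEVC: 5.280 Mbps × 6180 s = 32630.4 Mb = 4.079 GB.
Reduction: (1 − 4.079/5.778) × 100 = 29.41%.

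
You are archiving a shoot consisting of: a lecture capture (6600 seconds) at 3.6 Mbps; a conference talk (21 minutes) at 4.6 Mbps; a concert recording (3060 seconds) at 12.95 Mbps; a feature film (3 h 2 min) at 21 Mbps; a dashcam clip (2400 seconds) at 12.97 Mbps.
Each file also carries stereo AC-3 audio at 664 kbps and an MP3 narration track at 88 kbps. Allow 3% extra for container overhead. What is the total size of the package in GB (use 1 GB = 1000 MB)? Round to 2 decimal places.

Audio total: 664 + 88 = 752 kbps = 0.752 Mbps.
lecture capture: 4.352 Mbps × 6600 s × 1.03 = 29584.9 Mb
conference talk: 5.352 Mbps × 1260 s × 1.03 = 6945.8 Mb
concert recording: 13.702 Mbps × 3060 s × 1.03 = 43186.0 Mb
feature film: 21.752 Mbps × 10920 s × 1.03 = 244657.8 Mb
dashcam clip: 13.722 Mbps × 2400 s × 1.03 = 33920.8 Mb
Total: 358295.3 Mb = 44786.9 MB.
= 44.79 GB.

44.79 GB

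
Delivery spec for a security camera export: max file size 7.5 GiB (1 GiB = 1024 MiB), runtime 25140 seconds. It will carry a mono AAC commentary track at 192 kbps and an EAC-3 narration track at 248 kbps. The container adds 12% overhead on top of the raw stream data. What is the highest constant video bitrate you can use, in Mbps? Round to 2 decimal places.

1.85 Mbps

Budget: 7.5 GiB = 64424.5 Mb.
Stream payload after overhead: 64424.5 / 1.12 = 57521.9 Mb.
Total bitrate budget: 57521.9 Mb / 25140 s = 2.288 Mbps.
Audio total: 192 + 248 = 440 kbps = 0.440 Mbps.
Video: 2.288 − 0.440 = 1.848 Mbps.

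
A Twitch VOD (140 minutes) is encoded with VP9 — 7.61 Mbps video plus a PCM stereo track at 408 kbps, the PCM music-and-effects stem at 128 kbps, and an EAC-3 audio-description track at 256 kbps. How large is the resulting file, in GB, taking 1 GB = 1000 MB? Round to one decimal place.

140 min = 8400 s
Audio total: 408 + 128 + 256 = 792 kbps = 0.792 Mbps.
Total bitrate: 7.61 + 0.792 = 8.402 Mbps.
Stream data: 8.402 Mbps × 8400 s = 70576.8 Mb.
70,577 Mb ÷ 8 = 8,822 MB → 8.822 GB.

8.8 GB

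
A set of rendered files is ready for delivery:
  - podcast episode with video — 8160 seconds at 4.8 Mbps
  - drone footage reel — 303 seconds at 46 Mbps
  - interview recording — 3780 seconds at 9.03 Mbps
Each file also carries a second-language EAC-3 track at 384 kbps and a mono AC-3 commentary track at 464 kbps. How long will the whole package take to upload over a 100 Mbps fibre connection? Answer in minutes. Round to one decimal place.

16.3 minutes

Audio total: 384 + 464 = 848 kbps = 0.848 Mbps.
podcast episode with video: 5.648 Mbps × 8160 s = 46087.7 Mb
drone footage reel: 46.848 Mbps × 303 s = 14194.9 Mb
interview recording: 9.878 Mbps × 3780 s = 37338.8 Mb
Total: 97621.5 Mb = 12202.7 MB.
At 100 Mbps: 97621.5 / 100 = 976 s ≈ 16.3 minutes.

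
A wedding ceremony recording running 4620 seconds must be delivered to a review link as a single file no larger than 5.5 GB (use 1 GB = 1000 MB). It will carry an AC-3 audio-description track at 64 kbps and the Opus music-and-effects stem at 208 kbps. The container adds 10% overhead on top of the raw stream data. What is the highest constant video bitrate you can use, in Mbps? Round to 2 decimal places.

Budget: 5.5 GB = 44000.0 Mb.
Stream payload after overhead: 44000.0 / 1.10 = 40000.0 Mb.
Total bitrate budget: 40000.0 Mb / 4620 s = 8.658 Mbps.
Audio total: 64 + 208 = 272 kbps = 0.272 Mbps.
Video: 8.658 − 0.272 = 8.386 Mbps.

8.39 Mbps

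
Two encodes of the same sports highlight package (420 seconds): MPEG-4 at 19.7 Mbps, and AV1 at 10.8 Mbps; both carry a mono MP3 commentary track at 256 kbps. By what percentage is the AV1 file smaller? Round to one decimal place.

Audio: 256 kbps = 0.256 Mbps.
MPEG-4: 19.956 Mbps × 420 s = 8381.5 Mb = 0.976 GiB.
AV1: 11.056 Mbps × 420 s = 4643.5 Mb = 0.541 GiB.
Reduction: (1 − 0.541/0.976) × 100 = 44.60%.

44.6%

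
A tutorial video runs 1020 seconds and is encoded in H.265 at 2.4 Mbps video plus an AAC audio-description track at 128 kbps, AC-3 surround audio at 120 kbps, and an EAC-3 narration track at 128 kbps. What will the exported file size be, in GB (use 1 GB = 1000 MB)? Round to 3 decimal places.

Audio total: 128 + 120 + 128 = 376 kbps = 0.376 Mbps.
Total bitrate: 2.4 + 0.376 = 2.776 Mbps.
Stream data: 2.776 Mbps × 1020 s = 2831.5 Mb.
2,832 Mb ÷ 8 = 353.9 MB → 0.3539 GB.

0.354 GB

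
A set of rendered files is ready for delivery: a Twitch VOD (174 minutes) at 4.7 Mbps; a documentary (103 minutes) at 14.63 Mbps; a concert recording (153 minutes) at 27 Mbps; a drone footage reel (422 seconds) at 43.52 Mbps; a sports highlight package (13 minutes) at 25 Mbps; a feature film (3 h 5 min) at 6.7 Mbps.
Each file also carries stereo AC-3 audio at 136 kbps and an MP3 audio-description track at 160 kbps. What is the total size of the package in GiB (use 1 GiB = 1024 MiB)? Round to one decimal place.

Audio total: 136 + 160 = 296 kbps = 0.296 Mbps.
Twitch VOD: 4.996 Mbps × 10440 s = 52158.2 Mb
documentary: 14.926 Mbps × 6180 s = 92242.7 Mb
concert recording: 27.296 Mbps × 9180 s = 250577.3 Mb
drone footage reel: 43.816 Mbps × 422 s = 18490.4 Mb
sports highlight package: 25.296 Mbps × 780 s = 19730.9 Mb
feature film: 6.996 Mbps × 11100 s = 77655.6 Mb
Total: 510855.0 Mb = 63856.9 MB.
= 59.47 GiB.

59.5 GiB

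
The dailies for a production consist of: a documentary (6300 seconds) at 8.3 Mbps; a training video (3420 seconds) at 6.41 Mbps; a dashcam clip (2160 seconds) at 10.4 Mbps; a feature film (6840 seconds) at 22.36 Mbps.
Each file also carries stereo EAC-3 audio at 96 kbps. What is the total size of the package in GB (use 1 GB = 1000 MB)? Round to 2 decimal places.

31.43 GB

Audio: 96 kbps = 0.096 Mbps.
documentary: 8.396 Mbps × 6300 s = 52894.8 Mb
training video: 6.506 Mbps × 3420 s = 22250.5 Mb
dashcam clip: 10.496 Mbps × 2160 s = 22671.4 Mb
feature film: 22.456 Mbps × 6840 s = 153599.0 Mb
Total: 251415.7 Mb = 31427.0 MB.
= 31.43 GB.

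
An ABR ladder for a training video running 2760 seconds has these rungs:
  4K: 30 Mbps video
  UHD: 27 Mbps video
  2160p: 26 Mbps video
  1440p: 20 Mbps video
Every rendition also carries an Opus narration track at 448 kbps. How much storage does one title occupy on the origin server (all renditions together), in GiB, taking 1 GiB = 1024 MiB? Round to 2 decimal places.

Audio: 448 kbps = 0.448 Mbps.
Sum of rendition bitrates: (30+0.448) + (27+0.448) + (26+0.448) + (20+0.448) = 104.792 Mbps.
× 2760 s = 289,226 Mb = 36,153 MB = 33.67 GiB.

33.67 GiB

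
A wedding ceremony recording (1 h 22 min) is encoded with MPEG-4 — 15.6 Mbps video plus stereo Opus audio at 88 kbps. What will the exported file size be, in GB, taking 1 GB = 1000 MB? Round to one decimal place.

9.6 GB

1 h 22 min = 82 min = 4920 s
Audio: 88 kbps = 0.088 Mbps.
Total bitrate: 15.6 + 0.088 = 15.688 Mbps.
Stream data: 15.688 Mbps × 4920 s = 77185.0 Mb.
77,185 Mb ÷ 8 = 9,648 MB → 9.648 GB.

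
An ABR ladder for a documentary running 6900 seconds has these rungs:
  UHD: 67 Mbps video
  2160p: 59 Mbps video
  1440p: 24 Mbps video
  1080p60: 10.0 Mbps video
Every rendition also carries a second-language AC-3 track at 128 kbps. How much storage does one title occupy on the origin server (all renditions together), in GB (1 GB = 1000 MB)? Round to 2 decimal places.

Audio: 128 kbps = 0.128 Mbps.
Sum of rendition bitrates: (67+0.128) + (59+0.128) + (24+0.128) + (10.0+0.128) = 160.512 Mbps.
× 6900 s = 1,107,533 Mb = 138,442 MB = 138.4 GB.

138.44 GB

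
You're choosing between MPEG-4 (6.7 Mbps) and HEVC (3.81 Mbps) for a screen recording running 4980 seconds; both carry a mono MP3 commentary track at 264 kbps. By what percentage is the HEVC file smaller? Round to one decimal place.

Audio: 264 kbps = 0.264 Mbps.
MPEG-4: 6.964 Mbps × 4980 s = 34680.7 Mb = 4.037 GiB.
HEVC: 4.074 Mbps × 4980 s = 20288.5 Mb = 2.362 GiB.
Reduction: (1 − 2.362/4.037) × 100 = 41.50%.

41.5%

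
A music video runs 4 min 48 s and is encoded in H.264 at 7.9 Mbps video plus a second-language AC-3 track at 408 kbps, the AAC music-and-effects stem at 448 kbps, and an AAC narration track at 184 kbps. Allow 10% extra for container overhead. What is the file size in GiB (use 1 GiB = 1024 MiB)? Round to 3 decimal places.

0.330 GiB

4 min 48 s = 288 s
Audio total: 408 + 448 + 184 = 1040 kbps = 1.040 Mbps.
Total bitrate: 7.9 + 1.040 = 8.940 Mbps.
Stream data: 8.940 Mbps × 288 s = 2574.7 Mb.
With 10% container overhead: ×1.10.
2,832 Mb = 354,024,000 bytes ÷ 1,073,741,824 = 0.3297 GiB.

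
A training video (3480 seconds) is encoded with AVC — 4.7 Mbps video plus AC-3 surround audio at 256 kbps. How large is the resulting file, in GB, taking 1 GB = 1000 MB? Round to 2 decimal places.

2.16 GB

Audio: 256 kbps = 0.256 Mbps.
Total bitrate: 4.7 + 0.256 = 4.956 Mbps.
Stream data: 4.956 Mbps × 3480 s = 17246.9 Mb.
17,247 Mb ÷ 8 = 2,156 MB → 2.156 GB.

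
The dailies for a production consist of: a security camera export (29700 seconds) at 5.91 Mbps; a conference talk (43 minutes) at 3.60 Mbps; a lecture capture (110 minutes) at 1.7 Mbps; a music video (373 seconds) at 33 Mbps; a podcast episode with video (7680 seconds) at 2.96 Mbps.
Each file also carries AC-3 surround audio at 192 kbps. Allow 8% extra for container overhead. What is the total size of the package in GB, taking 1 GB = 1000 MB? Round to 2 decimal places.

32.41 GB

Audio: 192 kbps = 0.192 Mbps.
security camera export: 6.102 Mbps × 29700 s × 1.08 = 195727.8 Mb
conference talk: 3.792 Mbps × 2580 s × 1.08 = 10566.0 Mb
lecture capture: 1.892 Mbps × 6600 s × 1.08 = 13486.2 Mb
music video: 33.192 Mbps × 373 s × 1.08 = 13371.1 Mb
podcast episode with video: 3.152 Mbps × 7680 s × 1.08 = 26143.9 Mb
Total: 259295.0 Mb = 32411.9 MB.
= 32.41 GB.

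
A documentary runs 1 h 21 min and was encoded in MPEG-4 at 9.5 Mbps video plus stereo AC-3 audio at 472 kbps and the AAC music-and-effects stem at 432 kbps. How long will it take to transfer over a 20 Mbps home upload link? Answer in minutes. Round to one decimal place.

42.1 minutes

1 h 21 min = 81 min = 4860 s
Audio total: 472 + 432 = 904 kbps = 0.904 Mbps.
Total bitrate: 10.404 Mbps.
File: 10.404 Mbps × 4860 s = 50563.4 Mb.
At 20 Mbps: 50563.4 / 20 = 2528.2 s ≈ 42.1 minutes.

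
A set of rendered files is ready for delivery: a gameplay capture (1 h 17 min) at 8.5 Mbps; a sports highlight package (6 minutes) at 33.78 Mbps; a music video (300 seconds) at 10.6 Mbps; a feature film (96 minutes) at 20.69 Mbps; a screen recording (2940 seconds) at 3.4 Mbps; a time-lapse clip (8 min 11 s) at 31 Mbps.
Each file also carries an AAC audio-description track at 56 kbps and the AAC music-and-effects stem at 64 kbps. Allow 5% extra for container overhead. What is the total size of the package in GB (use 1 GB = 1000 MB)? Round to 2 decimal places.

26.35 GB

Audio total: 56 + 64 = 120 kbps = 0.120 Mbps.
gameplay capture: 8.620 Mbps × 4620 s × 1.05 = 41815.6 Mb
sports highlight package: 33.900 Mbps × 360 s × 1.05 = 12814.2 Mb
music video: 10.720 Mbps × 300 s × 1.05 = 3376.8 Mb
feature film: 20.810 Mbps × 5760 s × 1.05 = 125858.9 Mb
screen recording: 3.520 Mbps × 2940 s × 1.05 = 10866.2 Mb
time-lapse clip: 31.120 Mbps × 491 s × 1.05 = 16043.9 Mb
Total: 210775.7 Mb = 26347.0 MB.
= 26.35 GB.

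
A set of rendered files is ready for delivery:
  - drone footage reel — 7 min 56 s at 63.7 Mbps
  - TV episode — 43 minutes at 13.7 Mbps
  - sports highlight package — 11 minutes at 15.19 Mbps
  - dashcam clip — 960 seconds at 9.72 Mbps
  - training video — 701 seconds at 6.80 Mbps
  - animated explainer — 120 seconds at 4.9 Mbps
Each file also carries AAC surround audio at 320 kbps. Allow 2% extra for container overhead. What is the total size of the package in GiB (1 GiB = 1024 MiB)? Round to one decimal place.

10.9 GiB

Audio: 320 kbps = 0.320 Mbps.
drone footage reel: 64.020 Mbps × 476 s × 1.02 = 31083.0 Mb
TV episode: 14.020 Mbps × 2580 s × 1.02 = 36895.0 Mb
sports highlight package: 15.510 Mbps × 660 s × 1.02 = 10441.3 Mb
dashcam clip: 10.040 Mbps × 960 s × 1.02 = 9831.2 Mb
training video: 7.120 Mbps × 701 s × 1.02 = 5090.9 Mb
animated explainer: 5.220 Mbps × 120 s × 1.02 = 638.9 Mb
Total: 93980.4 Mb = 11747.5 MB.
= 10.94 GiB.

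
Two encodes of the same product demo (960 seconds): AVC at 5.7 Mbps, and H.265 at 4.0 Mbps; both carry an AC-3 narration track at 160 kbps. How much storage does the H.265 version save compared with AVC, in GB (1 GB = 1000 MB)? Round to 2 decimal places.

0.20 GB

Audio: 160 kbps = 0.160 Mbps.
AVC: 5.860 Mbps × 960 s = 5625.6 Mb = 0.703 GB.
H.265: 4.160 Mbps × 960 s = 3993.6 Mb = 0.499 GB.
Saving: 0.703 − 0.499 = 0.204 GB.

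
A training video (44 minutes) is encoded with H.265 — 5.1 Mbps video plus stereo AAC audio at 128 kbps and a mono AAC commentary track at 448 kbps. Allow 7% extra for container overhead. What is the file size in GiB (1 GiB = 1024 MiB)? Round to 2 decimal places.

44 min = 2640 s
Audio total: 128 + 448 = 576 kbps = 0.576 Mbps.
Total bitrate: 5.1 + 0.576 = 5.676 Mbps.
Stream data: 5.676 Mbps × 2640 s = 14984.6 Mb.
With 7% container overhead: ×1.07.
16,034 Mb = 2,004,195,600 bytes ÷ 1,073,741,824 = 1.867 GiB.

1.87 GiB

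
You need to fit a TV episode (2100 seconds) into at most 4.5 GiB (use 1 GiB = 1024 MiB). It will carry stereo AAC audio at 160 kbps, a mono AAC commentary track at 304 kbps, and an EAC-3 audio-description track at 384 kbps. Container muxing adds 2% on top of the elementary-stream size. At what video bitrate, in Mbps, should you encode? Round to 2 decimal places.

Budget: 4.5 GiB = 38654.7 Mb.
Stream payload after overhead: 38654.7 / 1.02 = 37896.8 Mb.
Total bitrate budget: 37896.8 Mb / 2100 s = 18.046 Mbps.
Audio total: 160 + 304 + 384 = 848 kbps = 0.848 Mbps.
Video: 18.046 − 0.848 = 17.198 Mbps.

17.20 Mbps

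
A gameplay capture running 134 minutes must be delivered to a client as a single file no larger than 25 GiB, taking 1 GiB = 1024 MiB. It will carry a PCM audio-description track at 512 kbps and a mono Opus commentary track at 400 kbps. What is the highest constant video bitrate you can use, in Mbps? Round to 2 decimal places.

25.80 Mbps

Budget: 25 GiB = 214748.4 Mb.
134 min = 8040 s
Total bitrate budget: 214748.4 Mb / 8040 s = 26.710 Mbps.
Audio total: 512 + 400 = 912 kbps = 0.912 Mbps.
Video: 26.710 − 0.912 = 25.798 Mbps.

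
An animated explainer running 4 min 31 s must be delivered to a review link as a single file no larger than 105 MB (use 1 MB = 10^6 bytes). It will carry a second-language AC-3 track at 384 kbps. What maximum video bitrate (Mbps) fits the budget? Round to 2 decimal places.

Budget: 105 MB = 840.0 Mb.
4 min 31 s = 271 s
Total bitrate budget: 840.0 Mb / 271 s = 3.100 Mbps.
Audio: 384 kbps = 0.384 Mbps.
Video: 3.100 − 0.384 = 2.716 Mbps.

2.72 Mbps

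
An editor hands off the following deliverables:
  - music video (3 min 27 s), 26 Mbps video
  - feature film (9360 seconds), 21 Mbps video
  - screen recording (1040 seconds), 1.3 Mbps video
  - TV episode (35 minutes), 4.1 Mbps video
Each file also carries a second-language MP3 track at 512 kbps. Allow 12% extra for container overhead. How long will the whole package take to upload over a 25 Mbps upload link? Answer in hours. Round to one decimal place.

2.7 hours

Audio: 512 kbps = 0.512 Mbps.
music video: 26.512 Mbps × 207 s × 1.12 = 6146.5 Mb
feature film: 21.512 Mbps × 9360 s × 1.12 = 225514.6 Mb
screen recording: 1.812 Mbps × 1040 s × 1.12 = 2110.6 Mb
TV episode: 4.612 Mbps × 2100 s × 1.12 = 10847.4 Mb
Total: 244619.2 Mb = 30577.4 MB.
At 25 Mbps: 244619.2 / 25 = 9785 s ≈ 2.72 hours.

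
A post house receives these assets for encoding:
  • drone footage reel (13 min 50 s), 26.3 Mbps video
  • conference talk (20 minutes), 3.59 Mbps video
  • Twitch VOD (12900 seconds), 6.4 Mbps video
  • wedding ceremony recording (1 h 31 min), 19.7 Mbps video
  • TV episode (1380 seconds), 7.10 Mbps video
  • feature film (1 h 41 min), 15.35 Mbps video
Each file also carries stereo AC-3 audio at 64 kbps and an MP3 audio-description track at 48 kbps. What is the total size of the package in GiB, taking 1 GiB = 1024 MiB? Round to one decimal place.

37.5 GiB

Audio total: 64 + 48 = 112 kbps = 0.112 Mbps.
drone footage reel: 26.412 Mbps × 830 s = 21922.0 Mb
conference talk: 3.702 Mbps × 1200 s = 4442.4 Mb
Twitch VOD: 6.512 Mbps × 12900 s = 84004.8 Mb
wedding ceremony recording: 19.812 Mbps × 5460 s = 108173.5 Mb
TV episode: 7.212 Mbps × 1380 s = 9952.6 Mb
feature film: 15.462 Mbps × 6060 s = 93699.7 Mb
Total: 322195.0 Mb = 40274.4 MB.
= 37.51 GiB.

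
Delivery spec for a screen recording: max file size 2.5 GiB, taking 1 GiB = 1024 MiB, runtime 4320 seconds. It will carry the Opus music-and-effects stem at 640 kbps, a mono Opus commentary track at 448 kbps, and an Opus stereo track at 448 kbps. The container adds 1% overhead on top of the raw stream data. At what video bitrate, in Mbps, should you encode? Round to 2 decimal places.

3.39 Mbps

Budget: 2.5 GiB = 21474.8 Mb.
Stream payload after overhead: 21474.8 / 1.01 = 21262.2 Mb.
Total bitrate budget: 21262.2 Mb / 4320 s = 4.922 Mbps.
Audio total: 640 + 448 + 448 = 1536 kbps = 1.536 Mbps.
Video: 4.922 − 1.536 = 3.386 Mbps.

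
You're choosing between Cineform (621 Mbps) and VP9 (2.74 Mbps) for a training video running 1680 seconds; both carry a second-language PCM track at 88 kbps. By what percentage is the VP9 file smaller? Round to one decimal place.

99.5%

Audio: 88 kbps = 0.088 Mbps.
Cineform: 621.088 Mbps × 1680 s = 1043427.8 Mb = 121.471 GiB.
VP9: 2.828 Mbps × 1680 s = 4751.0 Mb = 0.553 GiB.
Reduction: (1 − 0.553/121.471) × 100 = 99.54%.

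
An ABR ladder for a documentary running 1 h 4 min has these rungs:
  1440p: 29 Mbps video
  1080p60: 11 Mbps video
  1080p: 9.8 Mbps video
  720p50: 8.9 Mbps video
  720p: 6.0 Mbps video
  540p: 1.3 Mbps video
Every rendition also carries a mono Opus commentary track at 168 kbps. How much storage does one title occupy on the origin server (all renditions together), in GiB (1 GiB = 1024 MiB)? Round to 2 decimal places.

29.95 GiB

1 h 4 min = 64 min = 3840 s
Audio: 168 kbps = 0.168 Mbps.
Sum of rendition bitrates: (29+0.168) + (11+0.168) + (9.8+0.168) + (8.9+0.168) + (6.0+0.168) + (1.3+0.168) = 67.008 Mbps.
× 3840 s = 257,311 Mb = 32,164 MB = 29.95 GiB.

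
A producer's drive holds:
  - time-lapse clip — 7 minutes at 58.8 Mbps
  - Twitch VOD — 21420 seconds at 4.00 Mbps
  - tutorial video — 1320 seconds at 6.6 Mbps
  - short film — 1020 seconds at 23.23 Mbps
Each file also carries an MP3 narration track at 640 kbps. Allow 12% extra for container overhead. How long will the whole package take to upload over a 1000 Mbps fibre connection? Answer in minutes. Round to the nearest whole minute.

Audio: 640 kbps = 0.640 Mbps.
time-lapse clip: 59.440 Mbps × 420 s × 1.12 = 27960.6 Mb
Twitch VOD: 4.640 Mbps × 21420 s × 1.12 = 111315.5 Mb
tutorial video: 7.240 Mbps × 1320 s × 1.12 = 10703.6 Mb
short film: 23.870 Mbps × 1020 s × 1.12 = 27269.1 Mb
Total: 177248.7 Mb = 22156.1 MB.
At 1000 Mbps: 177248.7 / 1000 = 177 s ≈ 2.95 minutes.

3 minutes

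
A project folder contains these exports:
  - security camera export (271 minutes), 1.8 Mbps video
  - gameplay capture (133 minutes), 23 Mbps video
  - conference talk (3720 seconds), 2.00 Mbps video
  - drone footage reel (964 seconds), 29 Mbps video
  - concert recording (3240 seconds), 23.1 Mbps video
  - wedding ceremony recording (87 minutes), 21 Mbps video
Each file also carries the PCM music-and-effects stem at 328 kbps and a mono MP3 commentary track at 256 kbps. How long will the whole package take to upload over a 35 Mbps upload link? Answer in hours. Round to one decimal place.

Audio total: 328 + 256 = 584 kbps = 0.584 Mbps.
security camera export: 2.384 Mbps × 16260 s = 38763.8 Mb
gameplay capture: 23.584 Mbps × 7980 s = 188200.3 Mb
conference talk: 2.584 Mbps × 3720 s = 9612.5 Mb
drone footage reel: 29.584 Mbps × 964 s = 28519.0 Mb
concert recording: 23.684 Mbps × 3240 s = 76736.2 Mb
wedding ceremony recording: 21.584 Mbps × 5220 s = 112668.5 Mb
Total: 454500.3 Mb = 56812.5 MB.
At 35 Mbps: 454500.3 / 35 = 12986 s ≈ 3.61 hours.

3.6 hours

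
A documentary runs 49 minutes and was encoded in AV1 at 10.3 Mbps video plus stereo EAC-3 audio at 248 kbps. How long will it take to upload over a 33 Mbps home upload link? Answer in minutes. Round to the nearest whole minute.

16 minutes

49 min = 2940 s
Audio: 248 kbps = 0.248 Mbps.
Total bitrate: 10.548 Mbps.
File: 10.548 Mbps × 2940 s = 31011.1 Mb.
At 33 Mbps: 31011.1 / 33 = 939.7 s ≈ 15.7 minutes.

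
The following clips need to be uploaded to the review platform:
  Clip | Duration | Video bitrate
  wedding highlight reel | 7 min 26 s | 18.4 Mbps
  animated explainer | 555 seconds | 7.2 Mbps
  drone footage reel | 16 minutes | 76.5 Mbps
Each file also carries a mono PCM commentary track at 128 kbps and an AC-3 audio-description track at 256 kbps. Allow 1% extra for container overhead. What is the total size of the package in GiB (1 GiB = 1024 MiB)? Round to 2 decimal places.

Audio total: 128 + 256 = 384 kbps = 0.384 Mbps.
wedding highlight reel: 18.784 Mbps × 446 s × 1.01 = 8461.4 Mb
animated explainer: 7.584 Mbps × 555 s × 1.01 = 4251.2 Mb
drone footage reel: 76.884 Mbps × 960 s × 1.01 = 74546.7 Mb
Total: 87259.4 Mb = 10907.4 MB.
= 10.16 GiB.

10.16 GiB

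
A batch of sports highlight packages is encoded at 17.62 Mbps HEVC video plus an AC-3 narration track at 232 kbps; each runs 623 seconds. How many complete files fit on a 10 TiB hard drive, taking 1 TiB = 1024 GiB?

Audio: 232 kbps = 0.232 Mbps.
Total bitrate: 17.852 Mbps.
Per item: 17.852 Mbps × 623 s = 11,122 Mb = 1,390 MB.
Capacity: 10 TiB = 87,960,930 Mb; 7908.88 items → 7908 complete.

7908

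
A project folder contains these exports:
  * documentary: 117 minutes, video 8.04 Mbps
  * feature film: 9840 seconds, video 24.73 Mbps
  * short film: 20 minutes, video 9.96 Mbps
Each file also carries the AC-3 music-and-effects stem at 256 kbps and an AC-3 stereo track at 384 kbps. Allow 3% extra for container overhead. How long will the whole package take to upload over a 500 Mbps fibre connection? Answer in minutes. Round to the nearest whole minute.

Audio total: 256 + 384 = 640 kbps = 0.640 Mbps.
documentary: 8.680 Mbps × 7020 s × 1.03 = 62761.6 Mb
feature film: 25.370 Mbps × 9840 s × 1.03 = 257130.0 Mb
short film: 10.600 Mbps × 1200 s × 1.03 = 13101.6 Mb
Total: 332993.2 Mb = 41624.2 MB.
At 500 Mbps: 332993.2 / 500 = 666 s ≈ 11.1 minutes.

11 minutes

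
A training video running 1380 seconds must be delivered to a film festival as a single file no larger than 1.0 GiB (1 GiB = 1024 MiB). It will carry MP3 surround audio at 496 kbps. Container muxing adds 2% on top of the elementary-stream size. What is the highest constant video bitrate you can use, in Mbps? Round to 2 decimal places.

5.61 Mbps

Budget: 1.0 GiB = 8589.9 Mb.
Stream payload after overhead: 8589.9 / 1.02 = 8421.5 Mb.
Total bitrate budget: 8421.5 Mb / 1380 s = 6.103 Mbps.
Audio: 496 kbps = 0.496 Mbps.
Video: 6.103 − 0.496 = 5.607 Mbps.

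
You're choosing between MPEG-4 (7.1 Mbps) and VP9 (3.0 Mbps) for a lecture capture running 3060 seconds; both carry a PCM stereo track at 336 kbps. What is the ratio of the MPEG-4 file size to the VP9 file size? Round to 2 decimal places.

Audio: 336 kbps = 0.336 Mbps.
MPEG-4: 7.436 Mbps × 3060 s = 22754.2 Mb = 2.649 GiB.
VP9: 3.336 Mbps × 3060 s = 10208.2 Mb = 1.188 GiB.
Ratio: 2.649 / 1.188 = 2.229.

2.23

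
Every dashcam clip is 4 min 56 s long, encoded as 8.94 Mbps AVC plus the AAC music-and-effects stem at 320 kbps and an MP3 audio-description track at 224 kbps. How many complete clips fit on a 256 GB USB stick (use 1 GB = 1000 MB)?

729

4 min 56 s = 296 s
Audio total: 320 + 224 = 544 kbps = 0.544 Mbps.
Total bitrate: 9.484 Mbps.
Per item: 9.484 Mbps × 296 s = 2,807 Mb = 350.9 MB.
Capacity: 256 GB = 2,048,000 Mb; 729.54 items → 729 complete.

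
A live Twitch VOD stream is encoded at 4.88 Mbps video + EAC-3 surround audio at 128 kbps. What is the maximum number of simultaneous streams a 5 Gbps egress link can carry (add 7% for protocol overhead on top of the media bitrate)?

Audio: 128 kbps = 0.128 Mbps.
Per-viewer media rate: 5.008 Mbps.
On the wire with 7% overhead: 5.359 Mbps.
5 Gbps = 5,000 Mbps; 5,000 / 5.359 = 933.09 → 933 viewers.

933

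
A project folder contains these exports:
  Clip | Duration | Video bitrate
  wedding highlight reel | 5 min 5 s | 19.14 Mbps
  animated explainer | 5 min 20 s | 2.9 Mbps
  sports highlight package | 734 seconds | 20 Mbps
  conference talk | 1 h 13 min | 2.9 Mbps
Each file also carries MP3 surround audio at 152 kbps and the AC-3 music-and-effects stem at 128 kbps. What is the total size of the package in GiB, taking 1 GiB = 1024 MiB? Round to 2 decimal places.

4.16 GiB

Audio total: 152 + 128 = 280 kbps = 0.280 Mbps.
wedding highlight reel: 19.420 Mbps × 305 s = 5923.1 Mb
animated explainer: 3.180 Mbps × 320 s = 1017.6 Mb
sports highlight package: 20.280 Mbps × 734 s = 14885.5 Mb
conference talk: 3.180 Mbps × 4380 s = 13928.4 Mb
Total: 35754.6 Mb = 4469.3 MB.
= 4.162 GiB.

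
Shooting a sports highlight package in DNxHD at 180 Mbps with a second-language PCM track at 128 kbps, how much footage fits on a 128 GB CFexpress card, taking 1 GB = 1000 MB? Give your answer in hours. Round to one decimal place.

Audio: 128 kbps = 0.128 Mbps.
Total bitrate: 180 + 0.128 = 180.128 Mbps.
Capacity: 128 GB = 1,024,000 Mb.
Recording time: 1,024,000 / 180.128 = 5,685 s ≈ 1.58 hours.

1.6 hours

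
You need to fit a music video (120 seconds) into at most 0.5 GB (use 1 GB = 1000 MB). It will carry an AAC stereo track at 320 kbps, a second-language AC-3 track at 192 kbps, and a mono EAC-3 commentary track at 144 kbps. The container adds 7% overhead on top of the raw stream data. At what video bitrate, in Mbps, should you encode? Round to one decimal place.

30.5 Mbps

Budget: 0.5 GB = 4000.0 Mb.
Stream payload after overhead: 4000.0 / 1.07 = 3738.3 Mb.
Total bitrate budget: 3738.3 Mb / 120 s = 31.153 Mbps.
Audio total: 320 + 192 + 144 = 656 kbps = 0.656 Mbps.
Video: 31.153 − 0.656 = 30.497 Mbps.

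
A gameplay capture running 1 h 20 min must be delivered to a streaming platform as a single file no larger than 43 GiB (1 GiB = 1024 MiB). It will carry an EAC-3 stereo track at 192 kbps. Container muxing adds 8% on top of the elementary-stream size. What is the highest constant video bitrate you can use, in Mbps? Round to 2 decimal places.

71.06 Mbps

Budget: 43 GiB = 369367.2 Mb.
Stream payload after overhead: 369367.2 / 1.08 = 342006.7 Mb.
1 h 20 min = 80 min = 4800 s
Total bitrate budget: 342006.7 Mb / 4800 s = 71.251 Mbps.
Audio: 192 kbps = 0.192 Mbps.
Video: 71.251 − 0.192 = 71.059 Mbps.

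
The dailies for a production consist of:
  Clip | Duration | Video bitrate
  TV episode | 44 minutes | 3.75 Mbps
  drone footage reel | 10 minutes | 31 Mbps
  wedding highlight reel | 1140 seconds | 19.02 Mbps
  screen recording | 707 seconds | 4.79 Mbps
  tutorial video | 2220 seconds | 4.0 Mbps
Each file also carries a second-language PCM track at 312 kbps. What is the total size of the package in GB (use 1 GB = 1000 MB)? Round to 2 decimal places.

Audio: 312 kbps = 0.312 Mbps.
TV episode: 4.062 Mbps × 2640 s = 10723.7 Mb
drone footage reel: 31.312 Mbps × 600 s = 18787.2 Mb
wedding highlight reel: 19.332 Mbps × 1140 s = 22038.5 Mb
screen recording: 5.102 Mbps × 707 s = 3607.1 Mb
tutorial video: 4.312 Mbps × 2220 s = 9572.6 Mb
Total: 64729.1 Mb = 8091.1 MB.
= 8.091 GB.

8.09 GB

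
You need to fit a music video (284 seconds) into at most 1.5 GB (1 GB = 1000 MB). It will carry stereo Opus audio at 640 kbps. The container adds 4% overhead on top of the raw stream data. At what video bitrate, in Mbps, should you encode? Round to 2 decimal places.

39.99 Mbps

Budget: 1.5 GB = 12000.0 Mb.
Stream payload after overhead: 12000.0 / 1.04 = 11538.5 Mb.
Total bitrate budget: 11538.5 Mb / 284 s = 40.628 Mbps.
Audio: 640 kbps = 0.640 Mbps.
Video: 40.628 − 0.640 = 39.988 Mbps.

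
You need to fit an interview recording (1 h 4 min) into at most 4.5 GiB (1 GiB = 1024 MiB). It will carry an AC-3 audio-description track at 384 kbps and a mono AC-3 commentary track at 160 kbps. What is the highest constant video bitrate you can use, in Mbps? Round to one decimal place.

Budget: 4.5 GiB = 38654.7 Mb.
1 h 4 min = 64 min = 3840 s
Total bitrate budget: 38654.7 Mb / 3840 s = 10.066 Mbps.
Audio total: 384 + 160 = 544 kbps = 0.544 Mbps.
Video: 10.066 − 0.544 = 9.522 Mbps.

9.5 Mbps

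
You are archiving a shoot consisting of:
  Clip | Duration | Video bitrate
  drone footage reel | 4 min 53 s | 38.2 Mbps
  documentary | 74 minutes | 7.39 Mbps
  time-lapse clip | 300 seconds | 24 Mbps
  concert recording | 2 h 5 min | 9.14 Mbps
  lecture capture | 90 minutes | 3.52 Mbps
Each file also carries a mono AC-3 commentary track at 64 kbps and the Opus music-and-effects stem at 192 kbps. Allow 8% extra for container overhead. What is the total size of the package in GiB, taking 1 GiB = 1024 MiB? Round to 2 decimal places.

Audio total: 64 + 192 = 256 kbps = 0.256 Mbps.
drone footage reel: 38.456 Mbps × 293 s × 1.08 = 12169.0 Mb
documentary: 7.646 Mbps × 4440 s × 1.08 = 36664.1 Mb
time-lapse clip: 24.256 Mbps × 300 s × 1.08 = 7858.9 Mb
concert recording: 9.396 Mbps × 7500 s × 1.08 = 76107.6 Mb
lecture capture: 3.776 Mbps × 5400 s × 1.08 = 22021.6 Mb
Total: 154821.3 Mb = 19352.7 MB.
= 18.02 GiB.

18.02 GiB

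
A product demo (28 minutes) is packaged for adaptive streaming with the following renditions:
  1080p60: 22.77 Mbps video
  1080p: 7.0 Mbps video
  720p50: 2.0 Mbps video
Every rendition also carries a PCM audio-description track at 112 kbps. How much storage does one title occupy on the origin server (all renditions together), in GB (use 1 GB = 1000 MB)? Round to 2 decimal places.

6.74 GB

28 min = 1680 s
Audio: 112 kbps = 0.112 Mbps.
Sum of rendition bitrates: (22.77+0.112) + (7.0+0.112) + (2.0+0.112) = 32.106 Mbps.
× 1680 s = 53,938 Mb = 6,742 MB = 6.742 GB.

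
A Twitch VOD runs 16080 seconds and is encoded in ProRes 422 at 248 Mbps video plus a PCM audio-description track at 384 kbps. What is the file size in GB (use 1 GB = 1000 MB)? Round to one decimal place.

499.3 GB

Audio: 384 kbps = 0.384 Mbps.
Total bitrate: 248 + 0.384 = 248.384 Mbps.
Stream data: 248.384 Mbps × 16080 s = 3994014.7 Mb.
3,994,015 Mb ÷ 8 = 499,252 MB → 499.3 GB.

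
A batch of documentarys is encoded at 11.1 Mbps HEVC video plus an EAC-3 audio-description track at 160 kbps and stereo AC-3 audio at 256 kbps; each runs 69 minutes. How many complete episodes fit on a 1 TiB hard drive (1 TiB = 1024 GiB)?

69 min = 4140 s
Audio total: 160 + 256 = 416 kbps = 0.416 Mbps.
Total bitrate: 11.516 Mbps.
Per item: 11.516 Mbps × 4140 s = 47,676 Mb = 5,960 MB.
Capacity: 1 TiB = 8,796,093 Mb; 184.50 items → 184 complete.

184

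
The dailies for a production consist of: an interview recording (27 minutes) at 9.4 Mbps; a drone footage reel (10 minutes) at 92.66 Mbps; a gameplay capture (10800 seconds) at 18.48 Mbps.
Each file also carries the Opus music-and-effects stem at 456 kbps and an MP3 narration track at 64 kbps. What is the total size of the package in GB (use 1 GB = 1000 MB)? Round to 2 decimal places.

34.65 GB

Audio total: 456 + 64 = 520 kbps = 0.520 Mbps.
interview recording: 9.920 Mbps × 1620 s = 16070.4 Mb
drone footage reel: 93.180 Mbps × 600 s = 55908.0 Mb
gameplay capture: 19.000 Mbps × 10800 s = 205200.0 Mb
Total: 277178.4 Mb = 34647.3 MB.
= 34.65 GB.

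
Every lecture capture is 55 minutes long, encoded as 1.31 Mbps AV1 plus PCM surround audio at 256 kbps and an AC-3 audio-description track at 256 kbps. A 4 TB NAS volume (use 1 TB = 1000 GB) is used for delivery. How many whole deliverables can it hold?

5322

55 min = 3300 s
Audio total: 256 + 256 = 512 kbps = 0.512 Mbps.
Total bitrate: 1.822 Mbps.
Per item: 1.822 Mbps × 3300 s = 6,013 Mb = 751.6 MB.
Capacity: 4 TB = 32,000,000 Mb; 5322.16 items → 5322 complete.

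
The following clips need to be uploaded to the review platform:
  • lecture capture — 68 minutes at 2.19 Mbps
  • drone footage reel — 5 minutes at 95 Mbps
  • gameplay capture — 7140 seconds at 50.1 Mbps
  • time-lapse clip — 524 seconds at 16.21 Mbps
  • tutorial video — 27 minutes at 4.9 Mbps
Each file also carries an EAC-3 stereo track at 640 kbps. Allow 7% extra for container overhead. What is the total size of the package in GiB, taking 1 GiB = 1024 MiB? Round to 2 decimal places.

Audio: 640 kbps = 0.640 Mbps.
lecture capture: 2.830 Mbps × 4080 s × 1.07 = 12354.6 Mb
drone footage reel: 95.640 Mbps × 300 s × 1.07 = 30700.4 Mb
gameplay capture: 50.740 Mbps × 7140 s × 1.07 = 387643.5 Mb
time-lapse clip: 16.850 Mbps × 524 s × 1.07 = 9447.5 Mb
tutorial video: 5.540 Mbps × 1620 s × 1.07 = 9603.0 Mb
Total: 449749.0 Mb = 56218.6 MB.
= 52.36 GiB.

52.36 GiB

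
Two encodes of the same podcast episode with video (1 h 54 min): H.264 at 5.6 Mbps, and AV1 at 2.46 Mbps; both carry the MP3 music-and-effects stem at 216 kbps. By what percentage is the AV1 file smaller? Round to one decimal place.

1 h 54 min = 114 min = 6840 s
Audio: 216 kbps = 0.216 Mbps.
H.264: 5.816 Mbps × 6840 s = 39781.4 Mb = 4.631 GiB.
AV1: 2.676 Mbps × 6840 s = 18303.8 Mb = 2.131 GiB.
Reduction: (1 − 2.131/4.631) × 100 = 53.99%.

54.0%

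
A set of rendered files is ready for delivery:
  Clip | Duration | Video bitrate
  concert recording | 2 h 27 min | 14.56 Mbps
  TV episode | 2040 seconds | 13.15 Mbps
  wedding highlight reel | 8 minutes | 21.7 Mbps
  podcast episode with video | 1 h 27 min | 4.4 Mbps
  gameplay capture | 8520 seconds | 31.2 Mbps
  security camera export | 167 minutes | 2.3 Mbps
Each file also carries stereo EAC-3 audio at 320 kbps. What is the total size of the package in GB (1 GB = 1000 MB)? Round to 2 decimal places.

Audio: 320 kbps = 0.320 Mbps.
concert recording: 14.880 Mbps × 8820 s = 131241.6 Mb
TV episode: 13.470 Mbps × 2040 s = 27478.8 Mb
wedding highlight reel: 22.020 Mbps × 480 s = 10569.6 Mb
podcast episode with video: 4.720 Mbps × 5220 s = 24638.4 Mb
gameplay capture: 31.520 Mbps × 8520 s = 268550.4 Mb
security camera export: 2.620 Mbps × 10020 s = 26252.4 Mb
Total: 488731.2 Mb = 61091.4 MB.
= 61.09 GB.

61.09 GB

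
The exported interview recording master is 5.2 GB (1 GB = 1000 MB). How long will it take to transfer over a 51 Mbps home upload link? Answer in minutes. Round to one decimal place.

File: 5.2 GB = 41600.0 Mb.
At 51 Mbps: 41600.0 / 51 = 815.7 s ≈ 13.6 minutes.

13.6 minutes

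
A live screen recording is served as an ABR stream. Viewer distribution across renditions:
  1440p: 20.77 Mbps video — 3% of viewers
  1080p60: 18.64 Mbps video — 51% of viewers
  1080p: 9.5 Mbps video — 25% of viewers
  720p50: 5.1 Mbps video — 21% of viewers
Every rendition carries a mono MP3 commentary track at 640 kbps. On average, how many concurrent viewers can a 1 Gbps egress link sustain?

Audio: 640 kbps = 0.640 Mbps.
Average per-viewer bitrate: 0.03×21.410 + 0.51×19.280 + 0.25×10.140 + 0.21×5.740 = 14.216 Mbps.
1 Gbps = 1,000 Mbps; 1,000 / 14.216 = 70.35 → 70.

70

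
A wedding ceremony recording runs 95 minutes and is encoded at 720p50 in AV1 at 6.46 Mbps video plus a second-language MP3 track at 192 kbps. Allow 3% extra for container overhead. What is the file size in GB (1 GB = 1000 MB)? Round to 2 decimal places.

4.88 GB

95 min = 5700 s
Audio: 192 kbps = 0.192 Mbps.
Total bitrate: 6.46 + 0.192 = 6.652 Mbps.
Stream data: 6.652 Mbps × 5700 s = 37916.4 Mb.
With 3% container overhead: ×1.03.
39,054 Mb ÷ 8 = 4,882 MB → 4.882 GB.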